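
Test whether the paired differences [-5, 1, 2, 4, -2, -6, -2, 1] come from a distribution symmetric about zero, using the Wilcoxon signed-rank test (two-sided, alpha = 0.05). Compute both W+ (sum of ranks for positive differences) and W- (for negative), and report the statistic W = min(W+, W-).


Step 1: Drop any zero differences (none here) and take |d_i|.
|d| = [5, 1, 2, 4, 2, 6, 2, 1]
Step 2: Midrank |d_i| (ties get averaged ranks).
ranks: |5|->7, |1|->1.5, |2|->4, |4|->6, |2|->4, |6|->8, |2|->4, |1|->1.5
Step 3: Attach original signs; sum ranks with positive sign and with negative sign.
W+ = 1.5 + 4 + 6 + 1.5 = 13
W- = 7 + 4 + 8 + 4 = 23
(Check: W+ + W- = 36 should equal n(n+1)/2 = 36.)
Step 4: Test statistic W = min(W+, W-) = 13.
Step 5: Ties in |d|, so use the tie-corrected normal approximation.
        E[W] = n(n+1)/4 = 8*9/4 = 18.
        Tie groups: |d|=1 (t=2), |d|=2 (t=3); sum(t^3 - t) = 30.
        Var[W] = n(n+1)(2n+1)/24 - sum(t^3-t)/48 = 1224/24 - 30/48 = 50.375.
        z = (W - E[W]) / sqrt(Var[W]) = (13 - 18) / 7.0975 = -0.7045.
        Two-sided p = 2*Phi(z) = 0.481140.
Step 6: alpha = 0.05. fail to reject H0.

W+ = 13, W- = 23, W = min = 13, p = 0.481140, fail to reject H0.


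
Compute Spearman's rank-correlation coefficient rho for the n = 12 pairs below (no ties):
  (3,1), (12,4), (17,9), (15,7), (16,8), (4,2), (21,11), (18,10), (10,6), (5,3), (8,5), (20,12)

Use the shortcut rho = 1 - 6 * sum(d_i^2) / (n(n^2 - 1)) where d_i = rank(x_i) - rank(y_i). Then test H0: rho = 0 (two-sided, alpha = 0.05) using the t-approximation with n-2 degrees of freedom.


Step 1: Rank x and y separately (midranks; no ties here).
rank(x): 3->1, 12->6, 17->9, 15->7, 16->8, 4->2, 21->12, 18->10, 10->5, 5->3, 8->4, 20->11
rank(y): 1->1, 4->4, 9->9, 7->7, 8->8, 2->2, 11->11, 10->10, 6->6, 3->3, 5->5, 12->12
Step 2: d_i = R_x(i) - R_y(i); compute d_i^2.
  (1-1)^2=0, (6-4)^2=4, (9-9)^2=0, (7-7)^2=0, (8-8)^2=0, (2-2)^2=0, (12-11)^2=1, (10-10)^2=0, (5-6)^2=1, (3-3)^2=0, (4-5)^2=1, (11-12)^2=1
sum(d^2) = 8.
Step 3: rho = 1 - 6*8 / (12*(12^2 - 1)) = 1 - 48/1716 = 0.972028.
Step 4: Under H0, t = rho * sqrt((n-2)/(1-rho^2)) = 13.0876 ~ t(10).
Step 5: Two-sided p-value from the t-distribution with 10 df = 0.000000.
Step 6: alpha = 0.05. reject H0.

rho = 0.9720, p = 0.000000, reject H0 at alpha = 0.05.


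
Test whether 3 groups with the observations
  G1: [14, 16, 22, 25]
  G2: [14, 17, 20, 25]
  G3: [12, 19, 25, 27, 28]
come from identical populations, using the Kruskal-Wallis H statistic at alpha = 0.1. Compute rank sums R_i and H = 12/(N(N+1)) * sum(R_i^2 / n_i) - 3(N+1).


Step 1: Combine all N = 13 observations and assign midranks.
sorted (value, group, rank): (12,G3,1), (14,G1,2.5), (14,G2,2.5), (16,G1,4), (17,G2,5), (19,G3,6), (20,G2,7), (22,G1,8), (25,G1,10), (25,G2,10), (25,G3,10), (27,G3,12), (28,G3,13)
Step 2: Sum ranks within each group.
R_1 = 24.5 (n_1 = 4)
R_2 = 24.5 (n_2 = 4)
R_3 = 42 (n_3 = 5)
Step 3: H = 12/(N(N+1)) * sum(R_i^2/n_i) - 3(N+1)
     = 12/(13*14) * (24.5^2/4 + 24.5^2/4 + 42^2/5) - 3*14
     = 0.065934 * 652.925 - 42
     = 1.050000.
Step 4: Ties present; correction factor C = 1 - 30/(13^3 - 13) = 0.986264. Corrected H = 1.050000 / 0.986264 = 1.064624.
Step 5: Under H0, H ~ chi^2(2); p-value = 0.587246.
Step 6: alpha = 0.1. fail to reject H0.

H = 1.0646, df = 2, p = 0.587246, fail to reject H0.


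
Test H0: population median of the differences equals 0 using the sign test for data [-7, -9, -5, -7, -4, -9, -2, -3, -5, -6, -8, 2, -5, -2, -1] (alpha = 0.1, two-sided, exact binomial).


Step 1: Discard zero differences. Original n = 15; n_eff = number of nonzero differences = 15.
Nonzero differences (with sign): -7, -9, -5, -7, -4, -9, -2, -3, -5, -6, -8, +2, -5, -2, -1
Step 2: Count signs: positive = 1, negative = 14.
Step 3: Under H0: P(positive) = 0.5, so the number of positives S ~ Bin(15, 0.5).
Step 4: Two-sided exact p-value = sum of Bin(15,0.5) probabilities at or below the observed probability = 0.000977.
Step 5: alpha = 0.1. reject H0.

n_eff = 15, pos = 1, neg = 14, p = 0.000977, reject H0.


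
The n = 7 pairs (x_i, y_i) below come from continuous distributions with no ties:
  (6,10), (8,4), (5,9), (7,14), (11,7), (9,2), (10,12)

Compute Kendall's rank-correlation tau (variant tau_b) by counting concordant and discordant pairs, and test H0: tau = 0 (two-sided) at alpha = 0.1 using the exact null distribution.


Step 1: Enumerate the 21 unordered pairs (i,j) with i<j and classify each by sign(x_j-x_i) * sign(y_j-y_i).
  (1,2):dx=+2,dy=-6->D; (1,3):dx=-1,dy=-1->C; (1,4):dx=+1,dy=+4->C; (1,5):dx=+5,dy=-3->D
  (1,6):dx=+3,dy=-8->D; (1,7):dx=+4,dy=+2->C; (2,3):dx=-3,dy=+5->D; (2,4):dx=-1,dy=+10->D
  (2,5):dx=+3,dy=+3->C; (2,6):dx=+1,dy=-2->D; (2,7):dx=+2,dy=+8->C; (3,4):dx=+2,dy=+5->C
  (3,5):dx=+6,dy=-2->D; (3,6):dx=+4,dy=-7->D; (3,7):dx=+5,dy=+3->C; (4,5):dx=+4,dy=-7->D
  (4,6):dx=+2,dy=-12->D; (4,7):dx=+3,dy=-2->D; (5,6):dx=-2,dy=-5->C; (5,7):dx=-1,dy=+5->D
  (6,7):dx=+1,dy=+10->C
Step 2: C = 9, D = 12, total pairs = 21.
Step 3: tau = (C - D)/(n(n-1)/2) = (9 - 12)/21 = -0.142857.
Step 4: Exact two-sided p-value (enumerate n! = 5040 permutations of y under H0): p = 0.772619.
Step 5: alpha = 0.1. fail to reject H0.

tau_b = -0.1429 (C=9, D=12), p = 0.772619, fail to reject H0.


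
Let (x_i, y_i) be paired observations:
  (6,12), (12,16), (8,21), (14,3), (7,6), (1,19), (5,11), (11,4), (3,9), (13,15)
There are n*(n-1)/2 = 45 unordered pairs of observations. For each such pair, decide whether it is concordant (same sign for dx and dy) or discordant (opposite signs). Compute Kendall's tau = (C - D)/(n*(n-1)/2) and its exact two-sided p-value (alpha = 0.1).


Step 1: Enumerate the 45 unordered pairs (i,j) with i<j and classify each by sign(x_j-x_i) * sign(y_j-y_i).
  (1,2):dx=+6,dy=+4->C; (1,3):dx=+2,dy=+9->C; (1,4):dx=+8,dy=-9->D; (1,5):dx=+1,dy=-6->D
  (1,6):dx=-5,dy=+7->D; (1,7):dx=-1,dy=-1->C; (1,8):dx=+5,dy=-8->D; (1,9):dx=-3,dy=-3->C
  (1,10):dx=+7,dy=+3->C; (2,3):dx=-4,dy=+5->D; (2,4):dx=+2,dy=-13->D; (2,5):dx=-5,dy=-10->C
  (2,6):dx=-11,dy=+3->D; (2,7):dx=-7,dy=-5->C; (2,8):dx=-1,dy=-12->C; (2,9):dx=-9,dy=-7->C
  (2,10):dx=+1,dy=-1->D; (3,4):dx=+6,dy=-18->D; (3,5):dx=-1,dy=-15->C; (3,6):dx=-7,dy=-2->C
  (3,7):dx=-3,dy=-10->C; (3,8):dx=+3,dy=-17->D; (3,9):dx=-5,dy=-12->C; (3,10):dx=+5,dy=-6->D
  (4,5):dx=-7,dy=+3->D; (4,6):dx=-13,dy=+16->D; (4,7):dx=-9,dy=+8->D; (4,8):dx=-3,dy=+1->D
  (4,9):dx=-11,dy=+6->D; (4,10):dx=-1,dy=+12->D; (5,6):dx=-6,dy=+13->D; (5,7):dx=-2,dy=+5->D
  (5,8):dx=+4,dy=-2->D; (5,9):dx=-4,dy=+3->D; (5,10):dx=+6,dy=+9->C; (6,7):dx=+4,dy=-8->D
  (6,8):dx=+10,dy=-15->D; (6,9):dx=+2,dy=-10->D; (6,10):dx=+12,dy=-4->D; (7,8):dx=+6,dy=-7->D
  (7,9):dx=-2,dy=-2->C; (7,10):dx=+8,dy=+4->C; (8,9):dx=-8,dy=+5->D; (8,10):dx=+2,dy=+11->C
  (9,10):dx=+10,dy=+6->C
Step 2: C = 18, D = 27, total pairs = 45.
Step 3: tau = (C - D)/(n(n-1)/2) = (18 - 27)/45 = -0.200000.
Step 4: Exact two-sided p-value (enumerate n! = 3628800 permutations of y under H0): p = 0.484313.
Step 5: alpha = 0.1. fail to reject H0.

tau_b = -0.2000 (C=18, D=27), p = 0.484313, fail to reject H0.


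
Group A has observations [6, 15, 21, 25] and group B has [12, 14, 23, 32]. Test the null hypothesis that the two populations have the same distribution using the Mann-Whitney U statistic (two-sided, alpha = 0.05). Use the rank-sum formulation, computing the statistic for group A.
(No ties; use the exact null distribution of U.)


Step 1: Combine and sort all 8 observations; assign midranks.
sorted (value, group): (6,X), (12,Y), (14,Y), (15,X), (21,X), (23,Y), (25,X), (32,Y)
ranks: 6->1, 12->2, 14->3, 15->4, 21->5, 23->6, 25->7, 32->8
Step 2: Rank sum for X: R1 = 1 + 4 + 5 + 7 = 17.
Step 3: U_X = R1 - n1(n1+1)/2 = 17 - 4*5/2 = 17 - 10 = 7.
       U_Y = n1*n2 - U_X = 16 - 7 = 9.
Step 4: No ties, so the exact null distribution of U (based on enumerating the C(8,4) = 70 equally likely rank assignments) gives the two-sided p-value.
Step 5: p-value = 0.885714; compare to alpha = 0.05. fail to reject H0.

U_X = 7, p = 0.885714, fail to reject H0 at alpha = 0.05.


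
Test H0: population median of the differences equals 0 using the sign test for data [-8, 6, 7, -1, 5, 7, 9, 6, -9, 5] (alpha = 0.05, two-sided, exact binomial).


Step 1: Discard zero differences. Original n = 10; n_eff = number of nonzero differences = 10.
Nonzero differences (with sign): -8, +6, +7, -1, +5, +7, +9, +6, -9, +5
Step 2: Count signs: positive = 7, negative = 3.
Step 3: Under H0: P(positive) = 0.5, so the number of positives S ~ Bin(10, 0.5).
Step 4: Two-sided exact p-value = sum of Bin(10,0.5) probabilities at or below the observed probability = 0.343750.
Step 5: alpha = 0.05. fail to reject H0.

n_eff = 10, pos = 7, neg = 3, p = 0.343750, fail to reject H0.


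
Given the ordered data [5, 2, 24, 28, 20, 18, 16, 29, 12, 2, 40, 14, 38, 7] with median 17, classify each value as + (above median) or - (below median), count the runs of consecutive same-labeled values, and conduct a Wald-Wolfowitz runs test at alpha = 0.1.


Step 1: Compute median = 17; label A = above, B = below.
Labels in order: BBAAAABABBABAB  (n_A = 7, n_B = 7)
Step 2: Count runs R = 9.
Step 3: Under H0 (random ordering), E[R] = 2*n_A*n_B/(n_A+n_B) + 1 = 2*7*7/14 + 1 = 8.0000.
        Var[R] = 2*n_A*n_B*(2*n_A*n_B - n_A - n_B) / ((n_A+n_B)^2 * (n_A+n_B-1)) = 8232/2548 = 3.2308.
        SD[R] = 1.7974.
Step 4: Continuity-corrected z = (R - 0.5 - E[R]) / SD[R] = (9 - 0.5 - 8.0000) / 1.7974 = 0.2782.
Step 5: Two-sided p-value via normal approximation = 2*(1 - Phi(|z|)) = 0.780879.
Step 6: alpha = 0.1. fail to reject H0.

R = 9, z = 0.2782, p = 0.780879, fail to reject H0.


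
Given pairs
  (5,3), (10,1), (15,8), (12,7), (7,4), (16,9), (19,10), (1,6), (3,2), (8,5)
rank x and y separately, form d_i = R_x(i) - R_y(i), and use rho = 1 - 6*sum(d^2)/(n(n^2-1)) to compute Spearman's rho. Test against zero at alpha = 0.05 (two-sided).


Step 1: Rank x and y separately (midranks; no ties here).
rank(x): 5->3, 10->6, 15->8, 12->7, 7->4, 16->9, 19->10, 1->1, 3->2, 8->5
rank(y): 3->3, 1->1, 8->8, 7->7, 4->4, 9->9, 10->10, 6->6, 2->2, 5->5
Step 2: d_i = R_x(i) - R_y(i); compute d_i^2.
  (3-3)^2=0, (6-1)^2=25, (8-8)^2=0, (7-7)^2=0, (4-4)^2=0, (9-9)^2=0, (10-10)^2=0, (1-6)^2=25, (2-2)^2=0, (5-5)^2=0
sum(d^2) = 50.
Step 3: rho = 1 - 6*50 / (10*(10^2 - 1)) = 1 - 300/990 = 0.696970.
Step 4: Under H0, t = rho * sqrt((n-2)/(1-rho^2)) = 2.7490 ~ t(8).
Step 5: Two-sided p-value from the t-distribution with 8 df = 0.025097.
Step 6: alpha = 0.05. reject H0.

rho = 0.6970, p = 0.025097, reject H0 at alpha = 0.05.


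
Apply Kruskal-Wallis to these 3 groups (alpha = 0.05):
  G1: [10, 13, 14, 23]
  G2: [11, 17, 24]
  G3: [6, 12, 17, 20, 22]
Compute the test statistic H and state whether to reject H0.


Step 1: Combine all N = 12 observations and assign midranks.
sorted (value, group, rank): (6,G3,1), (10,G1,2), (11,G2,3), (12,G3,4), (13,G1,5), (14,G1,6), (17,G2,7.5), (17,G3,7.5), (20,G3,9), (22,G3,10), (23,G1,11), (24,G2,12)
Step 2: Sum ranks within each group.
R_1 = 24 (n_1 = 4)
R_2 = 22.5 (n_2 = 3)
R_3 = 31.5 (n_3 = 5)
Step 3: H = 12/(N(N+1)) * sum(R_i^2/n_i) - 3(N+1)
     = 12/(12*13) * (24^2/4 + 22.5^2/3 + 31.5^2/5) - 3*13
     = 0.076923 * 511.2 - 39
     = 0.323077.
Step 4: Ties present; correction factor C = 1 - 6/(12^3 - 12) = 0.996503. Corrected H = 0.323077 / 0.996503 = 0.324211.
Step 5: Under H0, H ~ chi^2(2); p-value = 0.850352.
Step 6: alpha = 0.05. fail to reject H0.

H = 0.3242, df = 2, p = 0.850352, fail to reject H0.


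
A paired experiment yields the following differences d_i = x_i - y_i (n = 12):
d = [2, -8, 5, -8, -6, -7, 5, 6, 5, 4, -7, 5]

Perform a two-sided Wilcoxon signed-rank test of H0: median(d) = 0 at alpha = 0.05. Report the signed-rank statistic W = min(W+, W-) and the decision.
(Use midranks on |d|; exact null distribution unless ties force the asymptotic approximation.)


Step 1: Drop any zero differences (none here) and take |d_i|.
|d| = [2, 8, 5, 8, 6, 7, 5, 6, 5, 4, 7, 5]
Step 2: Midrank |d_i| (ties get averaged ranks).
ranks: |2|->1, |8|->11.5, |5|->4.5, |8|->11.5, |6|->7.5, |7|->9.5, |5|->4.5, |6|->7.5, |5|->4.5, |4|->2, |7|->9.5, |5|->4.5
Step 3: Attach original signs; sum ranks with positive sign and with negative sign.
W+ = 1 + 4.5 + 4.5 + 7.5 + 4.5 + 2 + 4.5 = 28.5
W- = 11.5 + 11.5 + 7.5 + 9.5 + 9.5 = 49.5
(Check: W+ + W- = 78 should equal n(n+1)/2 = 78.)
Step 4: Test statistic W = min(W+, W-) = 28.5.
Step 5: Ties in |d|, so use the tie-corrected normal approximation.
        E[W] = n(n+1)/4 = 12*13/4 = 39.
        Tie groups: |d|=5 (t=4), |d|=6 (t=2), |d|=7 (t=2), |d|=8 (t=2); sum(t^3 - t) = 78.
        Var[W] = n(n+1)(2n+1)/24 - sum(t^3-t)/48 = 3900/24 - 78/48 = 160.875.
        z = (W - E[W]) / sqrt(Var[W]) = (28.5 - 39) / 12.6837 = -0.8278.
        Two-sided p = 2*Phi(z) = 0.407763.
Step 6: alpha = 0.05. fail to reject H0.

W+ = 28.5, W- = 49.5, W = min = 28.5, p = 0.407763, fail to reject H0.


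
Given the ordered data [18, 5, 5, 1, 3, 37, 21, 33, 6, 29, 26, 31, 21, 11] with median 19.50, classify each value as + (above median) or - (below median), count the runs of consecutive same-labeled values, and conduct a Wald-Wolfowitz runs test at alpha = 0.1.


Step 1: Compute median = 19.50; label A = above, B = below.
Labels in order: BBBBBAAABAAAAB  (n_A = 7, n_B = 7)
Step 2: Count runs R = 5.
Step 3: Under H0 (random ordering), E[R] = 2*n_A*n_B/(n_A+n_B) + 1 = 2*7*7/14 + 1 = 8.0000.
        Var[R] = 2*n_A*n_B*(2*n_A*n_B - n_A - n_B) / ((n_A+n_B)^2 * (n_A+n_B-1)) = 8232/2548 = 3.2308.
        SD[R] = 1.7974.
Step 4: Continuity-corrected z = (R + 0.5 - E[R]) / SD[R] = (5 + 0.5 - 8.0000) / 1.7974 = -1.3909.
Step 5: Two-sided p-value via normal approximation = 2*(1 - Phi(|z|)) = 0.164264.
Step 6: alpha = 0.1. fail to reject H0.

R = 5, z = -1.3909, p = 0.164264, fail to reject H0.


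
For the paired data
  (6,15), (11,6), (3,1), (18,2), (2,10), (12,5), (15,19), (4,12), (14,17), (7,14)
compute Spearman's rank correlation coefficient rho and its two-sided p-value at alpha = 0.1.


Step 1: Rank x and y separately (midranks; no ties here).
rank(x): 6->4, 11->6, 3->2, 18->10, 2->1, 12->7, 15->9, 4->3, 14->8, 7->5
rank(y): 15->8, 6->4, 1->1, 2->2, 10->5, 5->3, 19->10, 12->6, 17->9, 14->7
Step 2: d_i = R_x(i) - R_y(i); compute d_i^2.
  (4-8)^2=16, (6-4)^2=4, (2-1)^2=1, (10-2)^2=64, (1-5)^2=16, (7-3)^2=16, (9-10)^2=1, (3-6)^2=9, (8-9)^2=1, (5-7)^2=4
sum(d^2) = 132.
Step 3: rho = 1 - 6*132 / (10*(10^2 - 1)) = 1 - 792/990 = 0.200000.
Step 4: Under H0, t = rho * sqrt((n-2)/(1-rho^2)) = 0.5774 ~ t(8).
Step 5: Two-sided p-value from the t-distribution with 8 df = 0.579584.
Step 6: alpha = 0.1. fail to reject H0.

rho = 0.2000, p = 0.579584, fail to reject H0 at alpha = 0.1.


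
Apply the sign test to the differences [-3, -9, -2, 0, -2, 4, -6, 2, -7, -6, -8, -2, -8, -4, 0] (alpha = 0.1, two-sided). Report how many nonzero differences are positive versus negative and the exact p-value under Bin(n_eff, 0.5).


Step 1: Discard zero differences. Original n = 15; n_eff = number of nonzero differences = 13.
Nonzero differences (with sign): -3, -9, -2, -2, +4, -6, +2, -7, -6, -8, -2, -8, -4
Step 2: Count signs: positive = 2, negative = 11.
Step 3: Under H0: P(positive) = 0.5, so the number of positives S ~ Bin(13, 0.5).
Step 4: Two-sided exact p-value = sum of Bin(13,0.5) probabilities at or below the observed probability = 0.022461.
Step 5: alpha = 0.1. reject H0.

n_eff = 13, pos = 2, neg = 11, p = 0.022461, reject H0.


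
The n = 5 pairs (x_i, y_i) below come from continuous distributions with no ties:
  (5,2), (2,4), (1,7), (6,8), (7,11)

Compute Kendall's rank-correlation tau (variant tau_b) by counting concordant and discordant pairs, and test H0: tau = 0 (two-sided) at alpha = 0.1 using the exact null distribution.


Step 1: Enumerate the 10 unordered pairs (i,j) with i<j and classify each by sign(x_j-x_i) * sign(y_j-y_i).
  (1,2):dx=-3,dy=+2->D; (1,3):dx=-4,dy=+5->D; (1,4):dx=+1,dy=+6->C; (1,5):dx=+2,dy=+9->C
  (2,3):dx=-1,dy=+3->D; (2,4):dx=+4,dy=+4->C; (2,5):dx=+5,dy=+7->C; (3,4):dx=+5,dy=+1->C
  (3,5):dx=+6,dy=+4->C; (4,5):dx=+1,dy=+3->C
Step 2: C = 7, D = 3, total pairs = 10.
Step 3: tau = (C - D)/(n(n-1)/2) = (7 - 3)/10 = 0.400000.
Step 4: Exact two-sided p-value (enumerate n! = 120 permutations of y under H0): p = 0.483333.
Step 5: alpha = 0.1. fail to reject H0.

tau_b = 0.4000 (C=7, D=3), p = 0.483333, fail to reject H0.


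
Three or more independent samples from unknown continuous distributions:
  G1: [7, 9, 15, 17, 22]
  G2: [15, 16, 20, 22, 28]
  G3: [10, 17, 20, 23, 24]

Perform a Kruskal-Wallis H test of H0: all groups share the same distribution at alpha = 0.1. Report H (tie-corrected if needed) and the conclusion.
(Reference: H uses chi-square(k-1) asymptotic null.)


Step 1: Combine all N = 15 observations and assign midranks.
sorted (value, group, rank): (7,G1,1), (9,G1,2), (10,G3,3), (15,G1,4.5), (15,G2,4.5), (16,G2,6), (17,G1,7.5), (17,G3,7.5), (20,G2,9.5), (20,G3,9.5), (22,G1,11.5), (22,G2,11.5), (23,G3,13), (24,G3,14), (28,G2,15)
Step 2: Sum ranks within each group.
R_1 = 26.5 (n_1 = 5)
R_2 = 46.5 (n_2 = 5)
R_3 = 47 (n_3 = 5)
Step 3: H = 12/(N(N+1)) * sum(R_i^2/n_i) - 3(N+1)
     = 12/(15*16) * (26.5^2/5 + 46.5^2/5 + 47^2/5) - 3*16
     = 0.050000 * 1014.7 - 48
     = 2.735000.
Step 4: Ties present; correction factor C = 1 - 24/(15^3 - 15) = 0.992857. Corrected H = 2.735000 / 0.992857 = 2.754676.
Step 5: Under H0, H ~ chi^2(2); p-value = 0.252249.
Step 6: alpha = 0.1. fail to reject H0.

H = 2.7547, df = 2, p = 0.252249, fail to reject H0.


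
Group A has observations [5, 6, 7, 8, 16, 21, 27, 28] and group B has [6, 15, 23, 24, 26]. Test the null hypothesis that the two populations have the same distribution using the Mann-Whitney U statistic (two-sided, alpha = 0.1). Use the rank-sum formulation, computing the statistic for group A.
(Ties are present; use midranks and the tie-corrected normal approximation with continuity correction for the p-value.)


Step 1: Combine and sort all 13 observations; assign midranks.
sorted (value, group): (5,X), (6,X), (6,Y), (7,X), (8,X), (15,Y), (16,X), (21,X), (23,Y), (24,Y), (26,Y), (27,X), (28,X)
ranks: 5->1, 6->2.5, 6->2.5, 7->4, 8->5, 15->6, 16->7, 21->8, 23->9, 24->10, 26->11, 27->12, 28->13
Step 2: Rank sum for X: R1 = 1 + 2.5 + 4 + 5 + 7 + 8 + 12 + 13 = 52.5.
Step 3: U_X = R1 - n1(n1+1)/2 = 52.5 - 8*9/2 = 52.5 - 36 = 16.5.
       U_Y = n1*n2 - U_X = 40 - 16.5 = 23.5.
Step 4: Ties are present, so use the tie-corrected normal approximation (with continuity correction) for the p-value.
Step 5: p-value = 0.660111; compare to alpha = 0.1. fail to reject H0.

U_X = 16.5, p = 0.660111, fail to reject H0 at alpha = 0.1.


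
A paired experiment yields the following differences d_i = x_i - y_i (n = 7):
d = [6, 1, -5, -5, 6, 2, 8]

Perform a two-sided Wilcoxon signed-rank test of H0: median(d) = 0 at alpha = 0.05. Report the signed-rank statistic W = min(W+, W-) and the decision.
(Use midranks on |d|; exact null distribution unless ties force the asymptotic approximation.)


Step 1: Drop any zero differences (none here) and take |d_i|.
|d| = [6, 1, 5, 5, 6, 2, 8]
Step 2: Midrank |d_i| (ties get averaged ranks).
ranks: |6|->5.5, |1|->1, |5|->3.5, |5|->3.5, |6|->5.5, |2|->2, |8|->7
Step 3: Attach original signs; sum ranks with positive sign and with negative sign.
W+ = 5.5 + 1 + 5.5 + 2 + 7 = 21
W- = 3.5 + 3.5 = 7
(Check: W+ + W- = 28 should equal n(n+1)/2 = 28.)
Step 4: Test statistic W = min(W+, W-) = 7.
Step 5: Ties in |d|, so use the tie-corrected normal approximation.
        E[W] = n(n+1)/4 = 7*8/4 = 14.
        Tie groups: |d|=5 (t=2), |d|=6 (t=2); sum(t^3 - t) = 12.
        Var[W] = n(n+1)(2n+1)/24 - sum(t^3-t)/48 = 840/24 - 12/48 = 34.75.
        z = (W - E[W]) / sqrt(Var[W]) = (7 - 14) / 5.8949 = -1.1875.
        Two-sided p = 2*Phi(z) = 0.235044.
Step 6: alpha = 0.05. fail to reject H0.

W+ = 21, W- = 7, W = min = 7, p = 0.235044, fail to reject H0.


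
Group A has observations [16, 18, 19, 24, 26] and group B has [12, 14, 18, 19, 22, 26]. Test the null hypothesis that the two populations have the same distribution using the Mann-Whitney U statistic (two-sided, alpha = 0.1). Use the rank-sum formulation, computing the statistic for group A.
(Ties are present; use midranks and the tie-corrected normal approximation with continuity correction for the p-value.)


Step 1: Combine and sort all 11 observations; assign midranks.
sorted (value, group): (12,Y), (14,Y), (16,X), (18,X), (18,Y), (19,X), (19,Y), (22,Y), (24,X), (26,X), (26,Y)
ranks: 12->1, 14->2, 16->3, 18->4.5, 18->4.5, 19->6.5, 19->6.5, 22->8, 24->9, 26->10.5, 26->10.5
Step 2: Rank sum for X: R1 = 3 + 4.5 + 6.5 + 9 + 10.5 = 33.5.
Step 3: U_X = R1 - n1(n1+1)/2 = 33.5 - 5*6/2 = 33.5 - 15 = 18.5.
       U_Y = n1*n2 - U_X = 30 - 18.5 = 11.5.
Step 4: Ties are present, so use the tie-corrected normal approximation (with continuity correction) for the p-value.
Step 5: p-value = 0.581294; compare to alpha = 0.1. fail to reject H0.

U_X = 18.5, p = 0.581294, fail to reject H0 at alpha = 0.1.


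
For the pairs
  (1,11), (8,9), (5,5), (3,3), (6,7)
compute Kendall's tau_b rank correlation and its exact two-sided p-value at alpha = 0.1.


Step 1: Enumerate the 10 unordered pairs (i,j) with i<j and classify each by sign(x_j-x_i) * sign(y_j-y_i).
  (1,2):dx=+7,dy=-2->D; (1,3):dx=+4,dy=-6->D; (1,4):dx=+2,dy=-8->D; (1,5):dx=+5,dy=-4->D
  (2,3):dx=-3,dy=-4->C; (2,4):dx=-5,dy=-6->C; (2,5):dx=-2,dy=-2->C; (3,4):dx=-2,dy=-2->C
  (3,5):dx=+1,dy=+2->C; (4,5):dx=+3,dy=+4->C
Step 2: C = 6, D = 4, total pairs = 10.
Step 3: tau = (C - D)/(n(n-1)/2) = (6 - 4)/10 = 0.200000.
Step 4: Exact two-sided p-value (enumerate n! = 120 permutations of y under H0): p = 0.816667.
Step 5: alpha = 0.1. fail to reject H0.

tau_b = 0.2000 (C=6, D=4), p = 0.816667, fail to reject H0.


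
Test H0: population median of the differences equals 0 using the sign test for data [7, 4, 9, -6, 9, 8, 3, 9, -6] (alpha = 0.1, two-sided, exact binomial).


Step 1: Discard zero differences. Original n = 9; n_eff = number of nonzero differences = 9.
Nonzero differences (with sign): +7, +4, +9, -6, +9, +8, +3, +9, -6
Step 2: Count signs: positive = 7, negative = 2.
Step 3: Under H0: P(positive) = 0.5, so the number of positives S ~ Bin(9, 0.5).
Step 4: Two-sided exact p-value = sum of Bin(9,0.5) probabilities at or below the observed probability = 0.179688.
Step 5: alpha = 0.1. fail to reject H0.

n_eff = 9, pos = 7, neg = 2, p = 0.179688, fail to reject H0.


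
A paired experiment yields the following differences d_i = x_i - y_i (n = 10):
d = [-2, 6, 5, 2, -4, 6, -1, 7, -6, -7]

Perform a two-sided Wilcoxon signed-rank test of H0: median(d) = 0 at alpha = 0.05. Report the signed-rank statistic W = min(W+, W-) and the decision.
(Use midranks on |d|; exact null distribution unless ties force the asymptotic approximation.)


Step 1: Drop any zero differences (none here) and take |d_i|.
|d| = [2, 6, 5, 2, 4, 6, 1, 7, 6, 7]
Step 2: Midrank |d_i| (ties get averaged ranks).
ranks: |2|->2.5, |6|->7, |5|->5, |2|->2.5, |4|->4, |6|->7, |1|->1, |7|->9.5, |6|->7, |7|->9.5
Step 3: Attach original signs; sum ranks with positive sign and with negative sign.
W+ = 7 + 5 + 2.5 + 7 + 9.5 = 31
W- = 2.5 + 4 + 1 + 7 + 9.5 = 24
(Check: W+ + W- = 55 should equal n(n+1)/2 = 55.)
Step 4: Test statistic W = min(W+, W-) = 24.
Step 5: Ties in |d|, so use the tie-corrected normal approximation.
        E[W] = n(n+1)/4 = 10*11/4 = 27.5.
        Tie groups: |d|=2 (t=2), |d|=6 (t=3), |d|=7 (t=2); sum(t^3 - t) = 36.
        Var[W] = n(n+1)(2n+1)/24 - sum(t^3-t)/48 = 2310/24 - 36/48 = 95.5.
        z = (W - E[W]) / sqrt(Var[W]) = (24 - 27.5) / 9.7724 = -0.3582.
        Two-sided p = 2*Phi(z) = 0.720230.
Step 6: alpha = 0.05. fail to reject H0.

W+ = 31, W- = 24, W = min = 24, p = 0.720230, fail to reject H0.


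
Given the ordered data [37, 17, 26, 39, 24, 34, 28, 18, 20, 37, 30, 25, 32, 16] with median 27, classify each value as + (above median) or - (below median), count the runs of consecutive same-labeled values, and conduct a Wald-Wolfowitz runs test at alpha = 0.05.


Step 1: Compute median = 27; label A = above, B = below.
Labels in order: ABBABAABBAABAB  (n_A = 7, n_B = 7)
Step 2: Count runs R = 10.
Step 3: Under H0 (random ordering), E[R] = 2*n_A*n_B/(n_A+n_B) + 1 = 2*7*7/14 + 1 = 8.0000.
        Var[R] = 2*n_A*n_B*(2*n_A*n_B - n_A - n_B) / ((n_A+n_B)^2 * (n_A+n_B-1)) = 8232/2548 = 3.2308.
        SD[R] = 1.7974.
Step 4: Continuity-corrected z = (R - 0.5 - E[R]) / SD[R] = (10 - 0.5 - 8.0000) / 1.7974 = 0.8345.
Step 5: Two-sided p-value via normal approximation = 2*(1 - Phi(|z|)) = 0.403986.
Step 6: alpha = 0.05. fail to reject H0.

R = 10, z = 0.8345, p = 0.403986, fail to reject H0.


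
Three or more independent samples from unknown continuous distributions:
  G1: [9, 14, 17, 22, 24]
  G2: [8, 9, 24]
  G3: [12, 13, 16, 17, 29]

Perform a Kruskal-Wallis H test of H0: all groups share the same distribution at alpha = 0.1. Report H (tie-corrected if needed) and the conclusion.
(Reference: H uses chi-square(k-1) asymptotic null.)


Step 1: Combine all N = 13 observations and assign midranks.
sorted (value, group, rank): (8,G2,1), (9,G1,2.5), (9,G2,2.5), (12,G3,4), (13,G3,5), (14,G1,6), (16,G3,7), (17,G1,8.5), (17,G3,8.5), (22,G1,10), (24,G1,11.5), (24,G2,11.5), (29,G3,13)
Step 2: Sum ranks within each group.
R_1 = 38.5 (n_1 = 5)
R_2 = 15 (n_2 = 3)
R_3 = 37.5 (n_3 = 5)
Step 3: H = 12/(N(N+1)) * sum(R_i^2/n_i) - 3(N+1)
     = 12/(13*14) * (38.5^2/5 + 15^2/3 + 37.5^2/5) - 3*14
     = 0.065934 * 652.7 - 42
     = 1.035165.
Step 4: Ties present; correction factor C = 1 - 18/(13^3 - 13) = 0.991758. Corrected H = 1.035165 / 0.991758 = 1.043767.
Step 5: Under H0, H ~ chi^2(2); p-value = 0.593402.
Step 6: alpha = 0.1. fail to reject H0.

H = 1.0438, df = 2, p = 0.593402, fail to reject H0.


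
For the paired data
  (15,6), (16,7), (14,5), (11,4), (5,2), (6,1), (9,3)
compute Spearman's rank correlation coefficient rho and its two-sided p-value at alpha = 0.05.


Step 1: Rank x and y separately (midranks; no ties here).
rank(x): 15->6, 16->7, 14->5, 11->4, 5->1, 6->2, 9->3
rank(y): 6->6, 7->7, 5->5, 4->4, 2->2, 1->1, 3->3
Step 2: d_i = R_x(i) - R_y(i); compute d_i^2.
  (6-6)^2=0, (7-7)^2=0, (5-5)^2=0, (4-4)^2=0, (1-2)^2=1, (2-1)^2=1, (3-3)^2=0
sum(d^2) = 2.
Step 3: rho = 1 - 6*2 / (7*(7^2 - 1)) = 1 - 12/336 = 0.964286.
Step 4: Under H0, t = rho * sqrt((n-2)/(1-rho^2)) = 8.1408 ~ t(5).
Step 5: Two-sided p-value from the t-distribution with 5 df = 0.000454.
Step 6: alpha = 0.05. reject H0.

rho = 0.9643, p = 0.000454, reject H0 at alpha = 0.05.


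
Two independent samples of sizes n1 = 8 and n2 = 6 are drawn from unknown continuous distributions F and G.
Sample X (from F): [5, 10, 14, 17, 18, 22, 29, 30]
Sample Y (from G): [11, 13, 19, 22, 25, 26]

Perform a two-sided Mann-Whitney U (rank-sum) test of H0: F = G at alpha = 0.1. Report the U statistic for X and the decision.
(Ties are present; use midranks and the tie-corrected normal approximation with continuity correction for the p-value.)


Step 1: Combine and sort all 14 observations; assign midranks.
sorted (value, group): (5,X), (10,X), (11,Y), (13,Y), (14,X), (17,X), (18,X), (19,Y), (22,X), (22,Y), (25,Y), (26,Y), (29,X), (30,X)
ranks: 5->1, 10->2, 11->3, 13->4, 14->5, 17->6, 18->7, 19->8, 22->9.5, 22->9.5, 25->11, 26->12, 29->13, 30->14
Step 2: Rank sum for X: R1 = 1 + 2 + 5 + 6 + 7 + 9.5 + 13 + 14 = 57.5.
Step 3: U_X = R1 - n1(n1+1)/2 = 57.5 - 8*9/2 = 57.5 - 36 = 21.5.
       U_Y = n1*n2 - U_X = 48 - 21.5 = 26.5.
Step 4: Ties are present, so use the tie-corrected normal approximation (with continuity correction) for the p-value.
Step 5: p-value = 0.796034; compare to alpha = 0.1. fail to reject H0.

U_X = 21.5, p = 0.796034, fail to reject H0 at alpha = 0.1.


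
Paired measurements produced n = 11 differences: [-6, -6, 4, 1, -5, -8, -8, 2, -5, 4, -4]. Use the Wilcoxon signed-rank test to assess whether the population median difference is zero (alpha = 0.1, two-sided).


Step 1: Drop any zero differences (none here) and take |d_i|.
|d| = [6, 6, 4, 1, 5, 8, 8, 2, 5, 4, 4]
Step 2: Midrank |d_i| (ties get averaged ranks).
ranks: |6|->8.5, |6|->8.5, |4|->4, |1|->1, |5|->6.5, |8|->10.5, |8|->10.5, |2|->2, |5|->6.5, |4|->4, |4|->4
Step 3: Attach original signs; sum ranks with positive sign and with negative sign.
W+ = 4 + 1 + 2 + 4 = 11
W- = 8.5 + 8.5 + 6.5 + 10.5 + 10.5 + 6.5 + 4 = 55
(Check: W+ + W- = 66 should equal n(n+1)/2 = 66.)
Step 4: Test statistic W = min(W+, W-) = 11.
Step 5: Ties in |d|, so use the tie-corrected normal approximation.
        E[W] = n(n+1)/4 = 11*12/4 = 33.
        Tie groups: |d|=4 (t=3), |d|=5 (t=2), |d|=6 (t=2), |d|=8 (t=2); sum(t^3 - t) = 42.
        Var[W] = n(n+1)(2n+1)/24 - sum(t^3-t)/48 = 3036/24 - 42/48 = 125.625.
        z = (W - E[W]) / sqrt(Var[W]) = (11 - 33) / 11.2083 = -1.9628.
        Two-sided p = 2*Phi(z) = 0.049665.
Step 6: alpha = 0.1. reject H0.

W+ = 11, W- = 55, W = min = 11, p = 0.049665, reject H0.


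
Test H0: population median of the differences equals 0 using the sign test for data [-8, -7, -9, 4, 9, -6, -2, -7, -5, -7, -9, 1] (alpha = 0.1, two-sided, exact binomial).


Step 1: Discard zero differences. Original n = 12; n_eff = number of nonzero differences = 12.
Nonzero differences (with sign): -8, -7, -9, +4, +9, -6, -2, -7, -5, -7, -9, +1
Step 2: Count signs: positive = 3, negative = 9.
Step 3: Under H0: P(positive) = 0.5, so the number of positives S ~ Bin(12, 0.5).
Step 4: Two-sided exact p-value = sum of Bin(12,0.5) probabilities at or below the observed probability = 0.145996.
Step 5: alpha = 0.1. fail to reject H0.

n_eff = 12, pos = 3, neg = 9, p = 0.145996, fail to reject H0.


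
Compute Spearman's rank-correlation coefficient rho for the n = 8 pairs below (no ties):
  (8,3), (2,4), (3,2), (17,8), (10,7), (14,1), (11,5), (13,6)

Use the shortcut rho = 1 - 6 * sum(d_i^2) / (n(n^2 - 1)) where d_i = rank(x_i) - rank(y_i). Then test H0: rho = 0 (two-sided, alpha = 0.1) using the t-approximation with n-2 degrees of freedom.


Step 1: Rank x and y separately (midranks; no ties here).
rank(x): 8->3, 2->1, 3->2, 17->8, 10->4, 14->7, 11->5, 13->6
rank(y): 3->3, 4->4, 2->2, 8->8, 7->7, 1->1, 5->5, 6->6
Step 2: d_i = R_x(i) - R_y(i); compute d_i^2.
  (3-3)^2=0, (1-4)^2=9, (2-2)^2=0, (8-8)^2=0, (4-7)^2=9, (7-1)^2=36, (5-5)^2=0, (6-6)^2=0
sum(d^2) = 54.
Step 3: rho = 1 - 6*54 / (8*(8^2 - 1)) = 1 - 324/504 = 0.357143.
Step 4: Under H0, t = rho * sqrt((n-2)/(1-rho^2)) = 0.9366 ~ t(6).
Step 5: Two-sided p-value from the t-distribution with 6 df = 0.385121.
Step 6: alpha = 0.1. fail to reject H0.

rho = 0.3571, p = 0.385121, fail to reject H0 at alpha = 0.1.


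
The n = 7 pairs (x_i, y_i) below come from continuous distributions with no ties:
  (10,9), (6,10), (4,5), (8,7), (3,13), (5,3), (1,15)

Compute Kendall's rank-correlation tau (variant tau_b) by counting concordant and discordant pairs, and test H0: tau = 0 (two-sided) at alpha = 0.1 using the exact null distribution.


Step 1: Enumerate the 21 unordered pairs (i,j) with i<j and classify each by sign(x_j-x_i) * sign(y_j-y_i).
  (1,2):dx=-4,dy=+1->D; (1,3):dx=-6,dy=-4->C; (1,4):dx=-2,dy=-2->C; (1,5):dx=-7,dy=+4->D
  (1,6):dx=-5,dy=-6->C; (1,7):dx=-9,dy=+6->D; (2,3):dx=-2,dy=-5->C; (2,4):dx=+2,dy=-3->D
  (2,5):dx=-3,dy=+3->D; (2,6):dx=-1,dy=-7->C; (2,7):dx=-5,dy=+5->D; (3,4):dx=+4,dy=+2->C
  (3,5):dx=-1,dy=+8->D; (3,6):dx=+1,dy=-2->D; (3,7):dx=-3,dy=+10->D; (4,5):dx=-5,dy=+6->D
  (4,6):dx=-3,dy=-4->C; (4,7):dx=-7,dy=+8->D; (5,6):dx=+2,dy=-10->D; (5,7):dx=-2,dy=+2->D
  (6,7):dx=-4,dy=+12->D
Step 2: C = 7, D = 14, total pairs = 21.
Step 3: tau = (C - D)/(n(n-1)/2) = (7 - 14)/21 = -0.333333.
Step 4: Exact two-sided p-value (enumerate n! = 5040 permutations of y under H0): p = 0.381349.
Step 5: alpha = 0.1. fail to reject H0.

tau_b = -0.3333 (C=7, D=14), p = 0.381349, fail to reject H0.


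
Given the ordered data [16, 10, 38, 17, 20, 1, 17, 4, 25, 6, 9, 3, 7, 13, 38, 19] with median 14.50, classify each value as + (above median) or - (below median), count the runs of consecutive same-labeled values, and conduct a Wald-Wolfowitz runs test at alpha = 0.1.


Step 1: Compute median = 14.50; label A = above, B = below.
Labels in order: ABAAABABABBBBBAA  (n_A = 8, n_B = 8)
Step 2: Count runs R = 9.
Step 3: Under H0 (random ordering), E[R] = 2*n_A*n_B/(n_A+n_B) + 1 = 2*8*8/16 + 1 = 9.0000.
        Var[R] = 2*n_A*n_B*(2*n_A*n_B - n_A - n_B) / ((n_A+n_B)^2 * (n_A+n_B-1)) = 14336/3840 = 3.7333.
        SD[R] = 1.9322.
Step 4: R = E[R], so z = 0 with no continuity correction.
Step 5: Two-sided p-value via normal approximation = 2*(1 - Phi(|z|)) = 1.000000.
Step 6: alpha = 0.1. fail to reject H0.

R = 9, z = 0.0000, p = 1.000000, fail to reject H0.


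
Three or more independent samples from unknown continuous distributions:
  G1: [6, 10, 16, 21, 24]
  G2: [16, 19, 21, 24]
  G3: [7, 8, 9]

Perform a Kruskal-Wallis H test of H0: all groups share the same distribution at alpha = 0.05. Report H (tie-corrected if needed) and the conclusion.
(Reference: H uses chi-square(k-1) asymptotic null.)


Step 1: Combine all N = 12 observations and assign midranks.
sorted (value, group, rank): (6,G1,1), (7,G3,2), (8,G3,3), (9,G3,4), (10,G1,5), (16,G1,6.5), (16,G2,6.5), (19,G2,8), (21,G1,9.5), (21,G2,9.5), (24,G1,11.5), (24,G2,11.5)
Step 2: Sum ranks within each group.
R_1 = 33.5 (n_1 = 5)
R_2 = 35.5 (n_2 = 4)
R_3 = 9 (n_3 = 3)
Step 3: H = 12/(N(N+1)) * sum(R_i^2/n_i) - 3(N+1)
     = 12/(12*13) * (33.5^2/5 + 35.5^2/4 + 9^2/3) - 3*13
     = 0.076923 * 566.513 - 39
     = 4.577885.
Step 4: Ties present; correction factor C = 1 - 18/(12^3 - 12) = 0.989510. Corrected H = 4.577885 / 0.989510 = 4.626413.
Step 5: Under H0, H ~ chi^2(2); p-value = 0.098943.
Step 6: alpha = 0.05. fail to reject H0.

H = 4.6264, df = 2, p = 0.098943, fail to reject H0.


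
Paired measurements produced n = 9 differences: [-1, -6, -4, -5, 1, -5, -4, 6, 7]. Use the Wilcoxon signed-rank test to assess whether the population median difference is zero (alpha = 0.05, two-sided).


Step 1: Drop any zero differences (none here) and take |d_i|.
|d| = [1, 6, 4, 5, 1, 5, 4, 6, 7]
Step 2: Midrank |d_i| (ties get averaged ranks).
ranks: |1|->1.5, |6|->7.5, |4|->3.5, |5|->5.5, |1|->1.5, |5|->5.5, |4|->3.5, |6|->7.5, |7|->9
Step 3: Attach original signs; sum ranks with positive sign and with negative sign.
W+ = 1.5 + 7.5 + 9 = 18
W- = 1.5 + 7.5 + 3.5 + 5.5 + 5.5 + 3.5 = 27
(Check: W+ + W- = 45 should equal n(n+1)/2 = 45.)
Step 4: Test statistic W = min(W+, W-) = 18.
Step 5: Ties in |d|, so use the tie-corrected normal approximation.
        E[W] = n(n+1)/4 = 9*10/4 = 22.5.
        Tie groups: |d|=1 (t=2), |d|=4 (t=2), |d|=5 (t=2), |d|=6 (t=2); sum(t^3 - t) = 24.
        Var[W] = n(n+1)(2n+1)/24 - sum(t^3-t)/48 = 1710/24 - 24/48 = 70.75.
        z = (W - E[W]) / sqrt(Var[W]) = (18 - 22.5) / 8.4113 = -0.5350.
        Two-sided p = 2*Phi(z) = 0.592654.
Step 6: alpha = 0.05. fail to reject H0.

W+ = 18, W- = 27, W = min = 18, p = 0.592654, fail to reject H0.


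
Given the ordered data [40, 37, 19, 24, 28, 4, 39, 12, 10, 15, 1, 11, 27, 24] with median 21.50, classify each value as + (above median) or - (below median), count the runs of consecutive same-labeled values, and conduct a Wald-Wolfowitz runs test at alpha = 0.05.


Step 1: Compute median = 21.50; label A = above, B = below.
Labels in order: AABAABABBBBBAA  (n_A = 7, n_B = 7)
Step 2: Count runs R = 7.
Step 3: Under H0 (random ordering), E[R] = 2*n_A*n_B/(n_A+n_B) + 1 = 2*7*7/14 + 1 = 8.0000.
        Var[R] = 2*n_A*n_B*(2*n_A*n_B - n_A - n_B) / ((n_A+n_B)^2 * (n_A+n_B-1)) = 8232/2548 = 3.2308.
        SD[R] = 1.7974.
Step 4: Continuity-corrected z = (R + 0.5 - E[R]) / SD[R] = (7 + 0.5 - 8.0000) / 1.7974 = -0.2782.
Step 5: Two-sided p-value via normal approximation = 2*(1 - Phi(|z|)) = 0.780879.
Step 6: alpha = 0.05. fail to reject H0.

R = 7, z = -0.2782, p = 0.780879, fail to reject H0.


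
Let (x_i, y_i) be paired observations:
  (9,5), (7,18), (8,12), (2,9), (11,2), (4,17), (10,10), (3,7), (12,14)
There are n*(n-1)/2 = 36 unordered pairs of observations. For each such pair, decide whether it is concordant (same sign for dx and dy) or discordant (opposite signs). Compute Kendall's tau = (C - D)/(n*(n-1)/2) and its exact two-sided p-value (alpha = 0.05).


Step 1: Enumerate the 36 unordered pairs (i,j) with i<j and classify each by sign(x_j-x_i) * sign(y_j-y_i).
  (1,2):dx=-2,dy=+13->D; (1,3):dx=-1,dy=+7->D; (1,4):dx=-7,dy=+4->D; (1,5):dx=+2,dy=-3->D
  (1,6):dx=-5,dy=+12->D; (1,7):dx=+1,dy=+5->C; (1,8):dx=-6,dy=+2->D; (1,9):dx=+3,dy=+9->C
  (2,3):dx=+1,dy=-6->D; (2,4):dx=-5,dy=-9->C; (2,5):dx=+4,dy=-16->D; (2,6):dx=-3,dy=-1->C
  (2,7):dx=+3,dy=-8->D; (2,8):dx=-4,dy=-11->C; (2,9):dx=+5,dy=-4->D; (3,4):dx=-6,dy=-3->C
  (3,5):dx=+3,dy=-10->D; (3,6):dx=-4,dy=+5->D; (3,7):dx=+2,dy=-2->D; (3,8):dx=-5,dy=-5->C
  (3,9):dx=+4,dy=+2->C; (4,5):dx=+9,dy=-7->D; (4,6):dx=+2,dy=+8->C; (4,7):dx=+8,dy=+1->C
  (4,8):dx=+1,dy=-2->D; (4,9):dx=+10,dy=+5->C; (5,6):dx=-7,dy=+15->D; (5,7):dx=-1,dy=+8->D
  (5,8):dx=-8,dy=+5->D; (5,9):dx=+1,dy=+12->C; (6,7):dx=+6,dy=-7->D; (6,8):dx=-1,dy=-10->C
  (6,9):dx=+8,dy=-3->D; (7,8):dx=-7,dy=-3->C; (7,9):dx=+2,dy=+4->C; (8,9):dx=+9,dy=+7->C
Step 2: C = 16, D = 20, total pairs = 36.
Step 3: tau = (C - D)/(n(n-1)/2) = (16 - 20)/36 = -0.111111.
Step 4: Exact two-sided p-value (enumerate n! = 362880 permutations of y under H0): p = 0.761414.
Step 5: alpha = 0.05. fail to reject H0.

tau_b = -0.1111 (C=16, D=20), p = 0.761414, fail to reject H0.


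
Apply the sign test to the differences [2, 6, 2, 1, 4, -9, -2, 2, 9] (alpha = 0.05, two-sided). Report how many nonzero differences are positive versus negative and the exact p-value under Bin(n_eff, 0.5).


Step 1: Discard zero differences. Original n = 9; n_eff = number of nonzero differences = 9.
Nonzero differences (with sign): +2, +6, +2, +1, +4, -9, -2, +2, +9
Step 2: Count signs: positive = 7, negative = 2.
Step 3: Under H0: P(positive) = 0.5, so the number of positives S ~ Bin(9, 0.5).
Step 4: Two-sided exact p-value = sum of Bin(9,0.5) probabilities at or below the observed probability = 0.179688.
Step 5: alpha = 0.05. fail to reject H0.

n_eff = 9, pos = 7, neg = 2, p = 0.179688, fail to reject H0.


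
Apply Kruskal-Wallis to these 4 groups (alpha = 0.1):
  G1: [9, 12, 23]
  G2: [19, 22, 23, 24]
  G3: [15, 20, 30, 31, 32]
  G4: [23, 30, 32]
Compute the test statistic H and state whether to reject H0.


Step 1: Combine all N = 15 observations and assign midranks.
sorted (value, group, rank): (9,G1,1), (12,G1,2), (15,G3,3), (19,G2,4), (20,G3,5), (22,G2,6), (23,G1,8), (23,G2,8), (23,G4,8), (24,G2,10), (30,G3,11.5), (30,G4,11.5), (31,G3,13), (32,G3,14.5), (32,G4,14.5)
Step 2: Sum ranks within each group.
R_1 = 11 (n_1 = 3)
R_2 = 28 (n_2 = 4)
R_3 = 47 (n_3 = 5)
R_4 = 34 (n_4 = 3)
Step 3: H = 12/(N(N+1)) * sum(R_i^2/n_i) - 3(N+1)
     = 12/(15*16) * (11^2/3 + 28^2/4 + 47^2/5 + 34^2/3) - 3*16
     = 0.050000 * 1063.47 - 48
     = 5.173333.
Step 4: Ties present; correction factor C = 1 - 36/(15^3 - 15) = 0.989286. Corrected H = 5.173333 / 0.989286 = 5.229362.
Step 5: Under H0, H ~ chi^2(3); p-value = 0.155752.
Step 6: alpha = 0.1. fail to reject H0.

H = 5.2294, df = 3, p = 0.155752, fail to reject H0.


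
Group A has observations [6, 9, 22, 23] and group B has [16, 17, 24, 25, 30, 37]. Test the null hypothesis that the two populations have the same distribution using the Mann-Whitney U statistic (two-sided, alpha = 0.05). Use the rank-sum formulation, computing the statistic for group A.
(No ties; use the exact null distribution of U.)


Step 1: Combine and sort all 10 observations; assign midranks.
sorted (value, group): (6,X), (9,X), (16,Y), (17,Y), (22,X), (23,X), (24,Y), (25,Y), (30,Y), (37,Y)
ranks: 6->1, 9->2, 16->3, 17->4, 22->5, 23->6, 24->7, 25->8, 30->9, 37->10
Step 2: Rank sum for X: R1 = 1 + 2 + 5 + 6 = 14.
Step 3: U_X = R1 - n1(n1+1)/2 = 14 - 4*5/2 = 14 - 10 = 4.
       U_Y = n1*n2 - U_X = 24 - 4 = 20.
Step 4: No ties, so the exact null distribution of U (based on enumerating the C(10,4) = 210 equally likely rank assignments) gives the two-sided p-value.
Step 5: p-value = 0.114286; compare to alpha = 0.05. fail to reject H0.

U_X = 4, p = 0.114286, fail to reject H0 at alpha = 0.05.
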